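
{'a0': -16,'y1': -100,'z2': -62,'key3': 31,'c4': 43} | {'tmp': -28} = {'a0': -16, 'y1': -100, 'z2': -62, 'key3': 31, 'c4': 43, 'tmp': -28}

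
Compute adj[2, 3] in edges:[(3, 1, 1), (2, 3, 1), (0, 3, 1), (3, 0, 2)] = 1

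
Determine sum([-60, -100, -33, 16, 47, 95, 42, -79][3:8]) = 121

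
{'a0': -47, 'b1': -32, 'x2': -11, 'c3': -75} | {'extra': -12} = {'a0': -47, 'b1': -32, 'x2': -11, 'c3': -75, 'extra': -12}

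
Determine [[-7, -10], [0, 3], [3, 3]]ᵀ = [[-7, 0, 3], [-10, 3, 3]]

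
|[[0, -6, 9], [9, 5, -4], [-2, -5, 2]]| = -255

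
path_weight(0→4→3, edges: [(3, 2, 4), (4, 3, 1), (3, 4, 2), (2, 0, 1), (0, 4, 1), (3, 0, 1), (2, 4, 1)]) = 2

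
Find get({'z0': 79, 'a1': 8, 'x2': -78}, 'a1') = 8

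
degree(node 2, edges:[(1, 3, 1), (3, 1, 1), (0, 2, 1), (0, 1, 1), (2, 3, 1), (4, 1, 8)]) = 2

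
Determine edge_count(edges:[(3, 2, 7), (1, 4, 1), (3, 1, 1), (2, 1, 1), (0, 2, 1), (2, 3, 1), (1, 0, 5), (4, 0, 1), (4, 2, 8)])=9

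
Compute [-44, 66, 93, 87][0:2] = [-44, 66]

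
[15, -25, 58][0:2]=[15, -25]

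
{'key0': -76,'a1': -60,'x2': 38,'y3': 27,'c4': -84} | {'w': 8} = {'key0': -76, 'a1': -60, 'x2': 38, 'y3': 27, 'c4': -84, 'w': 8}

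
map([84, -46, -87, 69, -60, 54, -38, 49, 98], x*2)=[168, -92, -174, 138, -120, 108, -76, 98, 196]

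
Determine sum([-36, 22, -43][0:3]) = -57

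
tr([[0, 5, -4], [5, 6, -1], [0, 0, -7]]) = -1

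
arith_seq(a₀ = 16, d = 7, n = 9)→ [16, 23, 30, 37, 44, 51, 58, 65, 72]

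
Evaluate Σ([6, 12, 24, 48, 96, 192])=6 + 12 + 24 + 48 + 96 + 192
= 378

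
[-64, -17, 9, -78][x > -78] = [-64, -17, 9]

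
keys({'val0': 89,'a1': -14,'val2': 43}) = ['val0', 'a1', 'val2']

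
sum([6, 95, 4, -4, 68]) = 6 + 95 + 4 + (-4) + 68
= 169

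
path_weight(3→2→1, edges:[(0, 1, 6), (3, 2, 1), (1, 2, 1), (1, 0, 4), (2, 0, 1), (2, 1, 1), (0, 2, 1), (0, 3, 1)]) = w(3→2)=1 + w(2→1)=1
= 2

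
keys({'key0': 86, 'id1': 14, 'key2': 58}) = ['key0', 'id1', 'key2']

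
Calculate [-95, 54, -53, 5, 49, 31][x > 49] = [54]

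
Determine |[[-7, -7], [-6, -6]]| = 0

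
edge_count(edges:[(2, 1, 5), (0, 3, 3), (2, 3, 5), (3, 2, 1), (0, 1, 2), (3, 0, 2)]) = 6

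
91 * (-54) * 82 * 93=-37474164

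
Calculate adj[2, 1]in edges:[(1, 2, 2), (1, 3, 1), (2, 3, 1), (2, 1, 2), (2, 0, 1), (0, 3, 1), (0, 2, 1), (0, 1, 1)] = 2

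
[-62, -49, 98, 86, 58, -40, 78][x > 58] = keep x where x > 58: -62✗, -49✗, 98✓, 86✓, 58✗, -40✗, 78✓
= [98, 86, 78]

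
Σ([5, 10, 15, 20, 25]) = 5 + 10 + 15 + 20 + 25
= 75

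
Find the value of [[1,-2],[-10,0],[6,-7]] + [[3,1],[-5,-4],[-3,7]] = [[4, -1], [-15, -4], [3, 0]]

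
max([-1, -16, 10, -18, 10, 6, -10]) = 10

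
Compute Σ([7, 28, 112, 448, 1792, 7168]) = 9555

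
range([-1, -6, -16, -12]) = 15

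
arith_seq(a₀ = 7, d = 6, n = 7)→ a_0 = 7 + 0*6 = 7
a_1 = 7 + 1*6 = 13
a_2 = 7 + 2*6 = 19
...
= [7, 13, 19, 25, 31, 37, 43]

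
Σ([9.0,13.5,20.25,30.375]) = 73.125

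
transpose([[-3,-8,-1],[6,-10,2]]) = [[-3, 6], [-8, -10], [-1, 2]]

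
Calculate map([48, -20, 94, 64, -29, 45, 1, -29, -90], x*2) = [96, -40, 188, 128, -58, 90, 2, -58, -180]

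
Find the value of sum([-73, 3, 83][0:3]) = slice → [-73, 3, 83]
(-73) + 3 + 83
= 13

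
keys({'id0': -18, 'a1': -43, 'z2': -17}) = ['id0', 'a1', 'z2']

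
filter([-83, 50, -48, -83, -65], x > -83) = keep x where x > -83: -83✗, 50✓, -48✓, -83✗, -65✓
= [50, -48, -65]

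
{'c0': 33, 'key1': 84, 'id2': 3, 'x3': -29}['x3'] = -29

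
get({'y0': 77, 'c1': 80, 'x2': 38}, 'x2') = 38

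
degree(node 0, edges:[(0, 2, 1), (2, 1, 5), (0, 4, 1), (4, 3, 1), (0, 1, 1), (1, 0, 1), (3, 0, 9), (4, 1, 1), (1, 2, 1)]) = 5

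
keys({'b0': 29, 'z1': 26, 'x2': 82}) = ['b0', 'z1', 'x2']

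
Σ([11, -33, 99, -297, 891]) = 11 + -33 + 99 + -297 + 891
= 671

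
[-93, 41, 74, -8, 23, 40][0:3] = [-93, 41, 74]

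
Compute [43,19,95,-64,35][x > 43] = [95]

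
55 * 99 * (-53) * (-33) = 9523305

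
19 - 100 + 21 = -60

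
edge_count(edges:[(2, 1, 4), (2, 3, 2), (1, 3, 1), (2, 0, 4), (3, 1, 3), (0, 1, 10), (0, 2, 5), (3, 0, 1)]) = 8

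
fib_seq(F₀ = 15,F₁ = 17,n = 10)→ [15, 17, 32, 49, 81, 130, 211, 341, 552, 893]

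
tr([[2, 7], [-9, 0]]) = diagonal: 2 + 0
= 2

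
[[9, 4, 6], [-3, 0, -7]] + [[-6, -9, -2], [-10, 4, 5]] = [[3, -5, 4], [-13, 4, -2]]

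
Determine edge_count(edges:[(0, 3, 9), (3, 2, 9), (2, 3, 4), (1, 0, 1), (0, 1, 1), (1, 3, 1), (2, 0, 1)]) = 7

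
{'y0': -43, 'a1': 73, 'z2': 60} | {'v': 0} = {'y0': -43, 'a1': 73, 'z2': 60, 'v': 0}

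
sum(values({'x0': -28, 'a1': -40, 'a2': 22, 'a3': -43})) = (-28) + (-40) + 22 + (-43)
= -89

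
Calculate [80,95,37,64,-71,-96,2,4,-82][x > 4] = [80, 95, 37, 64]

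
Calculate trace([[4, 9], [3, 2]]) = diagonal: 4 + 2
= 6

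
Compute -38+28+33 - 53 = -30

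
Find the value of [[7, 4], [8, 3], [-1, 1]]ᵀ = [[7, 8, -1], [4, 3, 1]]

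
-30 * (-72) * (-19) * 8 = -328320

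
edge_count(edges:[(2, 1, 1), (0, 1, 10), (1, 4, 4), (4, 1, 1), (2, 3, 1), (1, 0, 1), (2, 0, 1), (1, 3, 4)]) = 8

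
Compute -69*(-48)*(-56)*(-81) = 15023232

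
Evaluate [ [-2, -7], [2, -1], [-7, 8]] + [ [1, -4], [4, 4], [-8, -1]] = [[-1, -11], [6, 3], [-15, 7]]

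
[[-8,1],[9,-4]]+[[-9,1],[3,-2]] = [[-17, 2], [12, -6]]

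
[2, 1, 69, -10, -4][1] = 1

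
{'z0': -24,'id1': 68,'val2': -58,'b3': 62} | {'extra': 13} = {'z0': -24, 'id1': 68, 'val2': -58, 'b3': 62, 'extra': 13}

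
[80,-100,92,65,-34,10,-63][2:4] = [92, 65]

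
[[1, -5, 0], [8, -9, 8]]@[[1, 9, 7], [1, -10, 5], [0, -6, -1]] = C[0][0] = (1)*(1) + (-5)*(1) + (0)*(0) = -4
C[0][1] = (1)*(9) + (-5)*(-10) + (0)*(-6) = 59
C[0][2] = (1)*(7) + (-5)*(5) + (0)*(-1) = -18
C[1][0] = (8)*(1) + (-9)*(1) + (8)*(0) = -1
C[1][1] = (8)*(9) + (-9)*(-10) + (8)*(-6) = 114
C[1][2] = (8)*(7) + (-9)*(5) + (8)*(-1) = 3
= [[-4, 59, -18], [-1, 114, 3]]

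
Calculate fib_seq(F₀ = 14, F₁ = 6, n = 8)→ F_2 = F_1 + F_0 = 20
F_3 = F_2 + F_1 = 26
F_4 = F_3 + F_2 = 46
...
= [14, 6, 20, 26, 46, 72, 118, 190]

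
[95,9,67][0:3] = [95, 9, 67]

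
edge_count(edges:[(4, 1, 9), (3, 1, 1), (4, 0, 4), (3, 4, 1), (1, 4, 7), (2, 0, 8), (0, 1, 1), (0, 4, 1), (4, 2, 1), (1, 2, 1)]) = 10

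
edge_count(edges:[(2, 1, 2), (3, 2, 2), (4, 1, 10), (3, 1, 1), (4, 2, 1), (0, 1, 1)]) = 6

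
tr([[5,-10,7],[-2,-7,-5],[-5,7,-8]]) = -10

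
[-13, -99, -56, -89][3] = -89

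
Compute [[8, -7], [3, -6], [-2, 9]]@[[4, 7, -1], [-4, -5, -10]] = [[60, 91, 62], [36, 51, 57], [-44, -59, -88]]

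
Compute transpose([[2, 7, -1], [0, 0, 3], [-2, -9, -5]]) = [[2, 0, -2], [7, 0, -9], [-1, 3, -5]]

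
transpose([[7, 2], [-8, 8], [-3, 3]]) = [[7, -8, -3], [2, 8, 3]]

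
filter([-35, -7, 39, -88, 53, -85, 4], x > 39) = keep x where x > 39: -35✗, -7✗, 39✗, -88✗, 53✓, -85✗, 4✗
= [53]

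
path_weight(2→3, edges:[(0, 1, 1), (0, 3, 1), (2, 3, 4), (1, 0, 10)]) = w(2→3)=4
= 4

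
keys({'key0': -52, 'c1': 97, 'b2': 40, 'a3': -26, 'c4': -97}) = ['key0', 'c1', 'b2', 'a3', 'c4']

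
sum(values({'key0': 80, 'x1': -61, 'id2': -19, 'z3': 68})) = 80 + (-61) + (-19) + 68
= 68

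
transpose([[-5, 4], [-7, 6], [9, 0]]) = [[-5, -7, 9], [4, 6, 0]]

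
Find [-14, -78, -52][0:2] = [-14, -78]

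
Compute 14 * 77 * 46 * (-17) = -842996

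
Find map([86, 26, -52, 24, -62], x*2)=[172, 52, -104, 48, -124]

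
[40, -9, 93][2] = 93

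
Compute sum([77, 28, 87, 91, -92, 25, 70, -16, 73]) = 343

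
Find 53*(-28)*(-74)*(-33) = -3623928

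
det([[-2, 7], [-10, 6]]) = (-2)*(6) - (7)*(-10)
= 58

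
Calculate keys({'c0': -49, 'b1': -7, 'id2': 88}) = ['c0', 'b1', 'id2']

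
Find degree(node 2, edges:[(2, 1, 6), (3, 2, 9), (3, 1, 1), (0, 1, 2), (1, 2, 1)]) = incident: (2,1), (3,2), (1,2)
= 3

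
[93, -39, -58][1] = -39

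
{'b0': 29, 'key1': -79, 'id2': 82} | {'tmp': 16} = {'b0': 29, 'key1': -79, 'id2': 82, 'tmp': 16}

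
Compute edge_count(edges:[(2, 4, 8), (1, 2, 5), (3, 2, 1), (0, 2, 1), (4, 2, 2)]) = 5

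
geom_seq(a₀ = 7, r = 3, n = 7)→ [7, 21, 63, 189, 567, 1701, 5103]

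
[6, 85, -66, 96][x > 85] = [96]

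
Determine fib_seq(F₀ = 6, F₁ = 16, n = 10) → [6, 16, 22, 38, 60, 98, 158, 256, 414, 670]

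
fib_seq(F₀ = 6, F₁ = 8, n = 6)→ [6, 8, 14, 22, 36, 58]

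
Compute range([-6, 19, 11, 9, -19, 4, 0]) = 38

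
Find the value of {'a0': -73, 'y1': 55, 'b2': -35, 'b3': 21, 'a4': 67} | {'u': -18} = {'a0': -73, 'y1': 55, 'b2': -35, 'b3': 21, 'a4': 67, 'u': -18}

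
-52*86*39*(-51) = 8894808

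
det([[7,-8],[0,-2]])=-14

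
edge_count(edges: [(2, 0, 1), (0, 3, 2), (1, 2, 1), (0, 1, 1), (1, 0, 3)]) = 5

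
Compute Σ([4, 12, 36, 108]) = 160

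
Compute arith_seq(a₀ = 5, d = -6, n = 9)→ a_0 = 5 + 0*-6 = 5
a_1 = 5 + 1*-6 = -1
a_2 = 5 + 2*-6 = -7
...
= [5, -1, -7, -13, -19, -25, -31, -37, -43]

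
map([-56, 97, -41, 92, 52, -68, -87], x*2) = [-112, 194, -82, 184, 104, -136, -174]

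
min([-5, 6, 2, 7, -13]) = -13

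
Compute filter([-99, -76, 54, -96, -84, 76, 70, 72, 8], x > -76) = [54, 76, 70, 72, 8]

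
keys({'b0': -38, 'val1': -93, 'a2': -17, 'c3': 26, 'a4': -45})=['b0', 'val1', 'a2', 'c3', 'a4']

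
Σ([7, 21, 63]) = 7 + 21 + 63
= 91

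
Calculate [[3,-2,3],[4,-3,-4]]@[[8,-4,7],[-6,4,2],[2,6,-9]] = C[0][0] = (3)*(8) + (-2)*(-6) + (3)*(2) = 42
C[0][1] = (3)*(-4) + (-2)*(4) + (3)*(6) = -2
C[0][2] = (3)*(7) + (-2)*(2) + (3)*(-9) = -10
C[1][0] = (4)*(8) + (-3)*(-6) + (-4)*(2) = 42
C[1][1] = (4)*(-4) + (-3)*(4) + (-4)*(6) = -52
C[1][2] = (4)*(7) + (-3)*(2) + (-4)*(-9) = 58
= [[42, -2, -10], [42, -52, 58]]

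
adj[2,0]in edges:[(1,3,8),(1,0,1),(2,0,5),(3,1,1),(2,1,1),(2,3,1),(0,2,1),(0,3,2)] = 5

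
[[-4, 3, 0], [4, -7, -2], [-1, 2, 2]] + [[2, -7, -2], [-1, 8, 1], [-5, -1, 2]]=[[-2, -4, -2], [3, 1, -1], [-6, 1, 4]]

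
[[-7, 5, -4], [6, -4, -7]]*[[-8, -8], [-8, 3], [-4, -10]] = C[0][0] = (-7)*(-8) + (5)*(-8) + (-4)*(-4) = 32
C[0][1] = (-7)*(-8) + (5)*(3) + (-4)*(-10) = 111
C[1][0] = (6)*(-8) + (-4)*(-8) + (-7)*(-4) = 12
C[1][1] = (6)*(-8) + (-4)*(3) + (-7)*(-10) = 10
= [[32, 111], [12, 10]]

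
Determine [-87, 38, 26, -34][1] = 38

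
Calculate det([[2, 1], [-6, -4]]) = -2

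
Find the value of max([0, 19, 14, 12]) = 19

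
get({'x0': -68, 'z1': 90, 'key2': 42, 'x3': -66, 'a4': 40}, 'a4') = 40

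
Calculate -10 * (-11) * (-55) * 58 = -350900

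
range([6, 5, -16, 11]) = 27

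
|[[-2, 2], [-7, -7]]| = (-2)*(-7) - (2)*(-7)
= 28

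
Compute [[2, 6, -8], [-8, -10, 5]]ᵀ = [[2, -8], [6, -10], [-8, 5]]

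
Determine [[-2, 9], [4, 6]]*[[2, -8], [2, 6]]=[[14, 70], [20, 4]]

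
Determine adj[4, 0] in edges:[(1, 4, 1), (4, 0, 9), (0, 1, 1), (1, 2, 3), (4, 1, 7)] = 9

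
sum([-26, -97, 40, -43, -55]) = -181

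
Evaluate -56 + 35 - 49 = -70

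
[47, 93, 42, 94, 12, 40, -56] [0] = 47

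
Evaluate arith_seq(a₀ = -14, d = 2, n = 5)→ a_0 = -14 + 0*2 = -14
a_1 = -14 + 1*2 = -12
a_2 = -14 + 2*2 = -10
...
= [-14, -12, -10, -8, -6]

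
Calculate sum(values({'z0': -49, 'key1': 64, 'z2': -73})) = (-49) + 64 + (-73)
= -58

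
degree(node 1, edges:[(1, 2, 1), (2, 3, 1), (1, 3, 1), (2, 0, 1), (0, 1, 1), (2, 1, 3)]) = incident: (1,2), (1,3), (0,1), (2,1)
= 4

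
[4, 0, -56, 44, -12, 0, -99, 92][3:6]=[44, -12, 0]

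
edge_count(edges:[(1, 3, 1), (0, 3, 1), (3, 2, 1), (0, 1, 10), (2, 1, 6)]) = 5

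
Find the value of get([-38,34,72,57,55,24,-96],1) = 34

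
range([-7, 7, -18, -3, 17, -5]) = 35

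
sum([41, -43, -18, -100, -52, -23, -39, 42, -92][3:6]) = slice → [-100, -52, -23]
(-100) + (-52) + (-23)
= -175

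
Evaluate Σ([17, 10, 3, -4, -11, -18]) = -3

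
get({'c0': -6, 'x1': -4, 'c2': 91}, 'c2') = 91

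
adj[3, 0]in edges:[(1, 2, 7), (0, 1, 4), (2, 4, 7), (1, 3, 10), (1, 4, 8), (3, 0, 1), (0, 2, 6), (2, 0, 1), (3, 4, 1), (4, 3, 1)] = 1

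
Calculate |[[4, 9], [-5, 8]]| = (4)*(8) - (9)*(-5)
= 77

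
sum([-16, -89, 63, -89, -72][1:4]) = slice → [-89, 63, -89]
(-89) + 63 + (-89)
= -115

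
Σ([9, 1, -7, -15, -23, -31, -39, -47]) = -152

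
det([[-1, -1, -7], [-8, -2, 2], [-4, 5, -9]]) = 408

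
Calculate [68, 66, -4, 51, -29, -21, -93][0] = 68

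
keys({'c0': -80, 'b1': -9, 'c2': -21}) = ['c0', 'b1', 'c2']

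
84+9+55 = 148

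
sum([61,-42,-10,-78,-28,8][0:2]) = 19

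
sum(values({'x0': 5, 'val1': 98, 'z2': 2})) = 5 + 98 + 2
= 105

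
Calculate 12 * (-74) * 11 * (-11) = 107448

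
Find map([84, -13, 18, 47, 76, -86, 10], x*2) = 84*2=168, -13*2=-26, 18*2=36, 47*2=94, 76*2=152, -86*2=-172, 10*2=20
= [168, -26, 36, 94, 152, -172, 20]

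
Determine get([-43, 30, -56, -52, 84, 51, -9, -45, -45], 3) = -52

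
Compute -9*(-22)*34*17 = 114444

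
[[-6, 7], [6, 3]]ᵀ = [[-6, 6], [7, 3]]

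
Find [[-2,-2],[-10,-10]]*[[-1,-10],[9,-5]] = C[0][0] = (-2)*(-1) + (-2)*(9) = -16
C[0][1] = (-2)*(-10) + (-2)*(-5) = 30
C[1][0] = (-10)*(-1) + (-10)*(9) = -80
C[1][1] = (-10)*(-10) + (-10)*(-5) = 150
= [[-16, 30], [-80, 150]]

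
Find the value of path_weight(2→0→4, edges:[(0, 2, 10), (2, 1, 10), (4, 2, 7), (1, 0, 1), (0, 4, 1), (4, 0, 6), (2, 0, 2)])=w(2→0)=2 + w(0→4)=1
= 3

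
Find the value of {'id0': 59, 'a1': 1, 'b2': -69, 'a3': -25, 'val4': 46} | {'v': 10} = {'id0': 59, 'a1': 1, 'b2': -69, 'a3': -25, 'val4': 46, 'v': 10}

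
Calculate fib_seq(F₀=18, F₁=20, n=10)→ [18, 20, 38, 58, 96, 154, 250, 404, 654, 1058]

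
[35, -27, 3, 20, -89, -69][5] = -69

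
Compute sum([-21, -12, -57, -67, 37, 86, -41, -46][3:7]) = slice → [-67, 37, 86, -41]
(-67) + 37 + 86 + (-41)
= 15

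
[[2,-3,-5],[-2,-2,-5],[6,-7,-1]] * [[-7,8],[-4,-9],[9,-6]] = C[0][0] = (2)*(-7) + (-3)*(-4) + (-5)*(9) = -47
C[0][1] = (2)*(8) + (-3)*(-9) + (-5)*(-6) = 73
C[1][0] = (-2)*(-7) + (-2)*(-4) + (-5)*(9) = -23
C[1][1] = (-2)*(8) + (-2)*(-9) + (-5)*(-6) = 32
C[2][0] = (6)*(-7) + (-7)*(-4) + (-1)*(9) = -23
C[2][1] = (6)*(8) + (-7)*(-9) + (-1)*(-6) = 117
= [[-47, 73], [-23, 32], [-23, 117]]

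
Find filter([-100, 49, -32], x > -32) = [49]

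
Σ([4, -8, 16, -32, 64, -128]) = -84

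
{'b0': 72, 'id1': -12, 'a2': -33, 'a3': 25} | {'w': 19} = {'b0': 72, 'id1': -12, 'a2': -33, 'a3': 25, 'w': 19}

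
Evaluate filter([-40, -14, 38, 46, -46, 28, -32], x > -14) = [38, 46, 28]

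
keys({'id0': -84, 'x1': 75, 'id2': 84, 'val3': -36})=['id0', 'x1', 'id2', 'val3']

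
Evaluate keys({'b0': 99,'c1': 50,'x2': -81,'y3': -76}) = ['b0', 'c1', 'x2', 'y3']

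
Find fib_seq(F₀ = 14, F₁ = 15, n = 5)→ F_2 = F_1 + F_0 = 29
F_3 = F_2 + F_1 = 44
F_4 = F_3 + F_2 = 73
= [14, 15, 29, 44, 73]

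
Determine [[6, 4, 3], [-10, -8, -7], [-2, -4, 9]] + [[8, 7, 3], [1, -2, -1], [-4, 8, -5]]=[[14, 11, 6], [-9, -10, -8], [-6, 4, 4]]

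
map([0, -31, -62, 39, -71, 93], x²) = (0)²=0, (-31)²=961, (-62)²=3844, (39)²=1521, (-71)²=5041, (93)²=8649
= [0, 961, 3844, 1521, 5041, 8649]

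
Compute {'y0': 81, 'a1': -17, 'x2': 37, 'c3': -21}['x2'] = 37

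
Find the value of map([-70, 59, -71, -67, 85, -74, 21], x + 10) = [-60, 69, -61, -57, 95, -64, 31]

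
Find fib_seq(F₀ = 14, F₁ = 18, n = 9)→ F_2 = F_1 + F_0 = 32
F_3 = F_2 + F_1 = 50
F_4 = F_3 + F_2 = 82
...
= [14, 18, 32, 50, 82, 132, 214, 346, 560]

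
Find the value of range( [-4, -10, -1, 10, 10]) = 20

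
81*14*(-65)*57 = -4201470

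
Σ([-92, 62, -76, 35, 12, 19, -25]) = (-92) + 62 + (-76) + 35 + 12 + 19 + (-25)
= -65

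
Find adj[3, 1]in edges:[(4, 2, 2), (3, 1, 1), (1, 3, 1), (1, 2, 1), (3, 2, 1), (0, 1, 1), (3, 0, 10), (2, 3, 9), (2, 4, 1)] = 1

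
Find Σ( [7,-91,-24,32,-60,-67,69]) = -134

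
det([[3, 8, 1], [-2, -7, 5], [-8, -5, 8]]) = (1)*(3)*det([[-7, 5], [-5, 8]]) + (-1)*(8)*det([[-2, 5], [-8, 8]]) + (1)*(1)*det([[-2, -7], [-8, -5]])
= -93 + -192 + -46
= -331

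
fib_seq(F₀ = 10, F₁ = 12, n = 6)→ [10, 12, 22, 34, 56, 90]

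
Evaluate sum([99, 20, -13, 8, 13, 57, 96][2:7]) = slice → [-13, 8, 13, 57, 96]
(-13) + 8 + 13 + 57 + 96
= 161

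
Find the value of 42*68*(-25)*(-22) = 1570800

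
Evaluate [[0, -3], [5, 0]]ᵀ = [[0, 5], [-3, 0]]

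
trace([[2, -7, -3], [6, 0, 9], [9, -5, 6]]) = diagonal: 2 + 0 + 6
= 8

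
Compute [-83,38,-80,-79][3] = -79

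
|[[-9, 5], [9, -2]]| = -27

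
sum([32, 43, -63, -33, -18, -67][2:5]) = slice → [-63, -33, -18]
(-63) + (-33) + (-18)
= -114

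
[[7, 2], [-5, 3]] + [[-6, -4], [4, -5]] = [[1, -2], [-1, -2]]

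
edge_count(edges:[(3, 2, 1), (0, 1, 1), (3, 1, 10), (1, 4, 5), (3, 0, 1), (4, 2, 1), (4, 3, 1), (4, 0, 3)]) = 8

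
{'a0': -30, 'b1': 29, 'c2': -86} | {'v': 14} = {'a0': -30, 'b1': 29, 'c2': -86, 'v': 14}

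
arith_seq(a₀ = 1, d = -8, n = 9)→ [1, -7, -15, -23, -31, -39, -47, -55, -63]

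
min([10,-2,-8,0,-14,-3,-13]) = -14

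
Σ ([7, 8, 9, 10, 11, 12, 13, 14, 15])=7 + 8 + 9 + 10 + 11 + 12 + 13 + 14 + 15
= 99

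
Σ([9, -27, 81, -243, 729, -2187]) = -1638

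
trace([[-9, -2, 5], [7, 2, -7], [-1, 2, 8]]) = diagonal: (-9) + 2 + 8
= 1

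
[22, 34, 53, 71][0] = 22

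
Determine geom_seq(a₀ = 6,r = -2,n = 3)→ a_0 = 6*(-2)^0 = 6
a_1 = 6*(-2)^1 = -12
a_2 = 6*(-2)^2 = 24
= [6, -12, 24]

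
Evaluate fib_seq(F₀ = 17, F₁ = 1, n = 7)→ [17, 1, 18, 19, 37, 56, 93]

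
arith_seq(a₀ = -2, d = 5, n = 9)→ [-2, 3, 8, 13, 18, 23, 28, 33, 38]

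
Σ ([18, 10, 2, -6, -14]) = 18 + 10 + 2 + (-6) + (-14)
= 10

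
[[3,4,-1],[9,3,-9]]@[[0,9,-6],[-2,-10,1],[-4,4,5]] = C[0][0] = (3)*(0) + (4)*(-2) + (-1)*(-4) = -4
C[0][1] = (3)*(9) + (4)*(-10) + (-1)*(4) = -17
C[0][2] = (3)*(-6) + (4)*(1) + (-1)*(5) = -19
C[1][0] = (9)*(0) + (3)*(-2) + (-9)*(-4) = 30
C[1][1] = (9)*(9) + (3)*(-10) + (-9)*(4) = 15
C[1][2] = (9)*(-6) + (3)*(1) + (-9)*(5) = -96
= [[-4, -17, -19], [30, 15, -96]]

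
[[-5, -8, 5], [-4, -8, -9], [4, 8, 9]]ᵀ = [[-5, -4, 4], [-8, -8, 8], [5, -9, 9]]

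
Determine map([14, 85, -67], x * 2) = [28, 170, -134]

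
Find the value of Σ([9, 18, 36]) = 9 + 18 + 36
= 63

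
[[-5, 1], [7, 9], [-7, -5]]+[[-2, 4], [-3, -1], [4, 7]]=[[-7, 5], [4, 8], [-3, 2]]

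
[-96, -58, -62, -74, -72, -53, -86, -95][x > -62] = [-58, -53]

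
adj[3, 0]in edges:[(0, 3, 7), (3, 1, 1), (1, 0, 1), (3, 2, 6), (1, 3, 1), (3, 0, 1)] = 1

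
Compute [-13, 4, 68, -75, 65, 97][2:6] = [68, -75, 65, 97]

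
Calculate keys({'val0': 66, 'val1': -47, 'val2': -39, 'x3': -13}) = ['val0', 'val1', 'val2', 'x3']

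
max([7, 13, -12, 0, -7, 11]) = 13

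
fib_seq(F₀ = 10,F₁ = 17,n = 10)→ [10, 17, 27, 44, 71, 115, 186, 301, 487, 788]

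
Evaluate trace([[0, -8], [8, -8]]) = -8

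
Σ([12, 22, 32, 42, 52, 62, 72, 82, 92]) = 12 + 22 + 32 + 42 + 52 + 62 + 72 + 82 + 92
= 468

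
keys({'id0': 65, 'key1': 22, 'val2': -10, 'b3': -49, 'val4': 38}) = ['id0', 'key1', 'val2', 'b3', 'val4']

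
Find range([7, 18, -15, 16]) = 33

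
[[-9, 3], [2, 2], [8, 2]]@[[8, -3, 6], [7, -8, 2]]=[[-51, 3, -48], [30, -22, 16], [78, -40, 52]]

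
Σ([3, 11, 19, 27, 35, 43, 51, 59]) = 3 + 11 + 19 + 27 + 35 + 43 + 51 + 59
= 248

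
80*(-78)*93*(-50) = 29016000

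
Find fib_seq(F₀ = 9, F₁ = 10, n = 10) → [9, 10, 19, 29, 48, 77, 125, 202, 327, 529]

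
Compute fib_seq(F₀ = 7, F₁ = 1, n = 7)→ F_2 = F_1 + F_0 = 8
F_3 = F_2 + F_1 = 9
F_4 = F_3 + F_2 = 17
...
= [7, 1, 8, 9, 17, 26, 43]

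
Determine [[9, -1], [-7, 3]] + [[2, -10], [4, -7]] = [[11, -11], [-3, -4]]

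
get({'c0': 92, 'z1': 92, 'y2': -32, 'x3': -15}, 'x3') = -15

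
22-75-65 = -118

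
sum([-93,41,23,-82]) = -111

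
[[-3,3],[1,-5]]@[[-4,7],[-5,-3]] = [[-3, -30], [21, 22]]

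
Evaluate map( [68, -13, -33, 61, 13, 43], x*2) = 68*2=136, -13*2=-26, -33*2=-66, 61*2=122, 13*2=26, 43*2=86
= [136, -26, -66, 122, 26, 86]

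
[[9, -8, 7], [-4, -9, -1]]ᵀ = [[9, -4], [-8, -9], [7, -1]]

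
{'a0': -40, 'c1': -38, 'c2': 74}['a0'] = -40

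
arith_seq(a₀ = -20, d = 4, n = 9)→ [-20, -16, -12, -8, -4, 0, 4, 8, 12]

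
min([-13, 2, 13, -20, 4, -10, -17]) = -20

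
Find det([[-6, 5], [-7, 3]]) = (-6)*(3) - (5)*(-7)
= 17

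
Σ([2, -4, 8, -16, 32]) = 22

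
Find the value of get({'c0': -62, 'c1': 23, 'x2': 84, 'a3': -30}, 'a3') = -30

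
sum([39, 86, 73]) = 198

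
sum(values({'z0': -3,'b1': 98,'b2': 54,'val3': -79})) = (-3) + 98 + 54 + (-79)
= 70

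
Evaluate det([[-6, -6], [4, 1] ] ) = 18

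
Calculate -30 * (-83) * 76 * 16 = 3027840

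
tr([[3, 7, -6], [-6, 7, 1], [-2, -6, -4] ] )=6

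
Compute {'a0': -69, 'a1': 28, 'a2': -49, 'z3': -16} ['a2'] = -49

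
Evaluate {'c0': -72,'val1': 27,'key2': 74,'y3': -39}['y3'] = -39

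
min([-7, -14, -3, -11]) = -14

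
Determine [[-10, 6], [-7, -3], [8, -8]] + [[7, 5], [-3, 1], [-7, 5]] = [[-3, 11], [-10, -2], [1, -3]]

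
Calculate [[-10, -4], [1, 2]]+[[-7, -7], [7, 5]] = [[-17, -11], [8, 7]]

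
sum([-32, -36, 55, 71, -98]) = (-32) + (-36) + 55 + 71 + (-98)
= -40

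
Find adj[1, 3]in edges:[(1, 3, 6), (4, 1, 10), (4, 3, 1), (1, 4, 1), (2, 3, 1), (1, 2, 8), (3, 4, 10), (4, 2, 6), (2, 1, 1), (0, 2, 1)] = 6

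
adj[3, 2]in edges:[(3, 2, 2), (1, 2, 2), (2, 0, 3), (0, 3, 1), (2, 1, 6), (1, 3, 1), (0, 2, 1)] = 2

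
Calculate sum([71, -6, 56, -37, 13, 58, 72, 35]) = 71 + (-6) + 56 + (-37) + 13 + 58 + 72 + 35
= 262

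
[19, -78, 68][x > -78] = keep x where x > -78: 19✓, -78✗, 68✓
= [19, 68]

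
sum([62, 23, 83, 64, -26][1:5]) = 144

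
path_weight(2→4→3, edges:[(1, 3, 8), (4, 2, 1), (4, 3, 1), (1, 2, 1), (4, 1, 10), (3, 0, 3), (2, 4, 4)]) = 5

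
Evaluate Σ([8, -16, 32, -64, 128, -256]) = -168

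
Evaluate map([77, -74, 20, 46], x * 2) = 77*2=154, -74*2=-148, 20*2=40, 46*2=92
= [154, -148, 40, 92]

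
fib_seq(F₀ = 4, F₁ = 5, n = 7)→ [4, 5, 9, 14, 23, 37, 60]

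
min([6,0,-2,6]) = -2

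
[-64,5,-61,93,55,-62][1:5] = [5, -61, 93, 55]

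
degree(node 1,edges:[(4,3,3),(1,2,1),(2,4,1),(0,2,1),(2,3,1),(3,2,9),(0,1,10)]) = 2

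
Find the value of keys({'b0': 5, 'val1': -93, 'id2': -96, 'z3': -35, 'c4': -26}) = ['b0', 'val1', 'id2', 'z3', 'c4']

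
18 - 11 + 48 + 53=108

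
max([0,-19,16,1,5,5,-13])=16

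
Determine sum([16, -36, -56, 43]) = 16 + (-36) + (-56) + 43
= -33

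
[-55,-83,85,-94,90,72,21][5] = 72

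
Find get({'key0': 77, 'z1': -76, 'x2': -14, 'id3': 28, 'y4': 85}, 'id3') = 28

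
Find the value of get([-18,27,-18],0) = -18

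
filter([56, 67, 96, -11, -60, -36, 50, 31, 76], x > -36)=[56, 67, 96, -11, 50, 31, 76]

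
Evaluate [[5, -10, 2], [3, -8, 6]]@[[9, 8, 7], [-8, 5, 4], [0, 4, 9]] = C[0][0] = (5)*(9) + (-10)*(-8) + (2)*(0) = 125
C[0][1] = (5)*(8) + (-10)*(5) + (2)*(4) = -2
C[0][2] = (5)*(7) + (-10)*(4) + (2)*(9) = 13
C[1][0] = (3)*(9) + (-8)*(-8) + (6)*(0) = 91
C[1][1] = (3)*(8) + (-8)*(5) + (6)*(4) = 8
C[1][2] = (3)*(7) + (-8)*(4) + (6)*(9) = 43
= [[125, -2, 13], [91, 8, 43]]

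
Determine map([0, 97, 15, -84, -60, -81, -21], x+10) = 0+10=10, 97+10=107, 15+10=25, -84+10=-74, -60+10=-50, -81+10=-71, -21+10=-11
= [10, 107, 25, -74, -50, -71, -11]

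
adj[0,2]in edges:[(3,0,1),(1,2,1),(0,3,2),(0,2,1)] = 1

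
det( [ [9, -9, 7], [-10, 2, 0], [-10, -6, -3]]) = 776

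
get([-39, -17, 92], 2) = 92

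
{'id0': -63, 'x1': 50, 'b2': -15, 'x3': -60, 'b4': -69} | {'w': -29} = {'id0': -63, 'x1': 50, 'b2': -15, 'x3': -60, 'b4': -69, 'w': -29}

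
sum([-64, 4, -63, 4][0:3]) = -123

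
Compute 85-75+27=37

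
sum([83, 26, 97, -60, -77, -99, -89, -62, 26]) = 83 + 26 + 97 + (-60) + (-77) + (-99) + (-89) + (-62) + 26
= -155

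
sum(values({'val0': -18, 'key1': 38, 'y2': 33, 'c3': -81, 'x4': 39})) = 11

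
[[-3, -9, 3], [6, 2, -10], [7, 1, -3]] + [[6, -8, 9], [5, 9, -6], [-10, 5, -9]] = [[3, -17, 12], [11, 11, -16], [-3, 6, -12]]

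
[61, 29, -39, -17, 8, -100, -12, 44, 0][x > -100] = keep x where x > -100: 61✓, 29✓, -39✓, -17✓, 8✓, -100✗, -12✓, 44✓, 0✓
= [61, 29, -39, -17, 8, -12, 44, 0]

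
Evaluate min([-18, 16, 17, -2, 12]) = -18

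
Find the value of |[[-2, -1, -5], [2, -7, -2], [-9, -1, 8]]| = 439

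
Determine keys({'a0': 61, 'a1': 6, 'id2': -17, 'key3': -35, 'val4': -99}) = ['a0', 'a1', 'id2', 'key3', 'val4']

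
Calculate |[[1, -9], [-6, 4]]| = (1)*(4) - (-9)*(-6)
= -50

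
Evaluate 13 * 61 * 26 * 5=103090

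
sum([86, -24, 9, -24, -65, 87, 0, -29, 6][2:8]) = -22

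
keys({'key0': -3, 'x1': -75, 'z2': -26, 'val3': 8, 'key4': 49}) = ['key0', 'x1', 'z2', 'val3', 'key4']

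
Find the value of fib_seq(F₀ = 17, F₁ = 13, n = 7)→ [17, 13, 30, 43, 73, 116, 189]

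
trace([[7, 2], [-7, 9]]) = diagonal: 7 + 9
= 16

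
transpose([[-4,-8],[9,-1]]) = [[-4, 9], [-8, -1]]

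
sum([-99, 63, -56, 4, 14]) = (-99) + 63 + (-56) + 4 + 14
= -74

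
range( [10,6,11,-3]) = 14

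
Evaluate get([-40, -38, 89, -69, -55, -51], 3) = -69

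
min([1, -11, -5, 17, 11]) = -11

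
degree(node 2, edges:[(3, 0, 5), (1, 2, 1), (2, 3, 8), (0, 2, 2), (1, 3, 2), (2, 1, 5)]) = 4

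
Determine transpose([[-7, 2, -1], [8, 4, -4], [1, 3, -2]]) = [[-7, 8, 1], [2, 4, 3], [-1, -4, -2]]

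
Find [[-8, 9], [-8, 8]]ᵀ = [[-8, -8], [9, 8]]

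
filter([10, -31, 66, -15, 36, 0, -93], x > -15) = [10, 66, 36, 0]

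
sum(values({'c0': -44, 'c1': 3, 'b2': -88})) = (-44) + 3 + (-88)
= -129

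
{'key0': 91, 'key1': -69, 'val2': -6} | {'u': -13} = {'key0': 91, 'key1': -69, 'val2': -6, 'u': -13}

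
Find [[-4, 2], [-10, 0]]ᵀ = [[-4, -10], [2, 0]]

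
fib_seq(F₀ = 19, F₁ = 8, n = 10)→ F_2 = F_1 + F_0 = 27
F_3 = F_2 + F_1 = 35
F_4 = F_3 + F_2 = 62
...
= [19, 8, 27, 35, 62, 97, 159, 256, 415, 671]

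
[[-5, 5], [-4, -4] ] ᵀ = [[-5, -4], [5, -4]]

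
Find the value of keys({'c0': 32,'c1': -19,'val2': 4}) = ['c0', 'c1', 'val2']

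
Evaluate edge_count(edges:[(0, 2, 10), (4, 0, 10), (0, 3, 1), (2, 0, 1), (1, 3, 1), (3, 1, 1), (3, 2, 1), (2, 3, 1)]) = 8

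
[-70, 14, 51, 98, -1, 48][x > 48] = keep x where x > 48: -70✗, 14✗, 51✓, 98✓, -1✗, 48✗
= [51, 98]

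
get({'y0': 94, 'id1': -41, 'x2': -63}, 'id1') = -41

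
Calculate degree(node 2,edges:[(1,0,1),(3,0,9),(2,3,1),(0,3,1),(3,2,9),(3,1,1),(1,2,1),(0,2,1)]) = 4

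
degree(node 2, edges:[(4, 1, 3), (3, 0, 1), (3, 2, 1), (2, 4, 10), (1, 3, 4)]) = 2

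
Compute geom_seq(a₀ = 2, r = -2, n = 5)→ [2, -4, 8, -16, 32]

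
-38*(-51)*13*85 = 2141490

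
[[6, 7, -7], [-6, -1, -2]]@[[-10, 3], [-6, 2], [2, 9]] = [[-116, -31], [62, -38]]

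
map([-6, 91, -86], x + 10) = [4, 101, -76]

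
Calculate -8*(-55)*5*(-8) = -17600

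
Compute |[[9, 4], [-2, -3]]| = (9)*(-3) - (4)*(-2)
= -19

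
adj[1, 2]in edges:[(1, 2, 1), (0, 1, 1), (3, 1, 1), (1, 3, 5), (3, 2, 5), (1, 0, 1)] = 1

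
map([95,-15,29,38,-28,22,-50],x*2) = [190, -30, 58, 76, -56, 44, -100]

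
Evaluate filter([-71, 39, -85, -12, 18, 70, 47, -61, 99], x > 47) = [70, 99]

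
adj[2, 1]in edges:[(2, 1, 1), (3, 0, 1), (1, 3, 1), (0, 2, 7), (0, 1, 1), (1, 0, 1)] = 1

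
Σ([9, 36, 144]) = 189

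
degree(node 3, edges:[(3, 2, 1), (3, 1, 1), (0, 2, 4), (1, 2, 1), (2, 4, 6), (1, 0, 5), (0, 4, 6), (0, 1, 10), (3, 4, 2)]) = 3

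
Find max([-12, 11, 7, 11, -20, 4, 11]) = 11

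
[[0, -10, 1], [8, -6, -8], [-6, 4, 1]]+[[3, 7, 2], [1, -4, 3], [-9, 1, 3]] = [[3, -3, 3], [9, -10, -5], [-15, 5, 4]]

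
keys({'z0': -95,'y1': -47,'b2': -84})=['z0', 'y1', 'b2']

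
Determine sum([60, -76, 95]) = 60 + (-76) + 95
= 79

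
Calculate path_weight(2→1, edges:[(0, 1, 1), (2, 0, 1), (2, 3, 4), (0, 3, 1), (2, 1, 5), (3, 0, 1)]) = w(2→1)=5
= 5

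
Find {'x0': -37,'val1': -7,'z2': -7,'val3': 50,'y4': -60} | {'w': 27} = {'x0': -37, 'val1': -7, 'z2': -7, 'val3': 50, 'y4': -60, 'w': 27}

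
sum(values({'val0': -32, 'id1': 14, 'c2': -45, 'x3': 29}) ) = -34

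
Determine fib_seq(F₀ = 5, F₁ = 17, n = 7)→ F_2 = F_1 + F_0 = 22
F_3 = F_2 + F_1 = 39
F_4 = F_3 + F_2 = 61
...
= [5, 17, 22, 39, 61, 100, 161]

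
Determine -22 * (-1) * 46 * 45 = 45540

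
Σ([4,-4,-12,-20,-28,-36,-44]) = -140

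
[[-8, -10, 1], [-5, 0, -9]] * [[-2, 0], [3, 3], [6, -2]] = [[-8, -32], [-44, 18]]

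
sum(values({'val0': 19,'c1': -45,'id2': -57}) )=-83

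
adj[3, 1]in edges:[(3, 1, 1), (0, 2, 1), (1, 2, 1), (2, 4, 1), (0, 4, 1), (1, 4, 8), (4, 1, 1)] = 1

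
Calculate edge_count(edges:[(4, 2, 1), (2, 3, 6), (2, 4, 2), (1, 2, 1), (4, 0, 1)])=5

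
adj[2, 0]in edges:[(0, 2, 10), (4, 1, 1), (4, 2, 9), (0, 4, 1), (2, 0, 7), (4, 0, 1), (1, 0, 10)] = 7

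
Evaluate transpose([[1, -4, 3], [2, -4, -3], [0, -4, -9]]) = [[1, 2, 0], [-4, -4, -4], [3, -3, -9]]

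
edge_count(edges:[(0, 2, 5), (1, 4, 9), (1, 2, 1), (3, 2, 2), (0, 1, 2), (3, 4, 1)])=6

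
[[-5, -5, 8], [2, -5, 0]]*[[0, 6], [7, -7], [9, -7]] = [[37, -51], [-35, 47]]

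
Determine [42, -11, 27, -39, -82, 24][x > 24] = keep x where x > 24: 42✓, -11✗, 27✓, -39✗, -82✗, 24✗
= [42, 27]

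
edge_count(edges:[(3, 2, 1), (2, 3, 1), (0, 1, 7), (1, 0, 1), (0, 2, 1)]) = 5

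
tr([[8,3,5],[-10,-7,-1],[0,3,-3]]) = diagonal: 8 + (-7) + (-3)
= -2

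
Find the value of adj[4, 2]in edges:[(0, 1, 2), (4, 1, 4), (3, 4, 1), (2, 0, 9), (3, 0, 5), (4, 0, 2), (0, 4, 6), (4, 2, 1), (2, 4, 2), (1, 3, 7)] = 1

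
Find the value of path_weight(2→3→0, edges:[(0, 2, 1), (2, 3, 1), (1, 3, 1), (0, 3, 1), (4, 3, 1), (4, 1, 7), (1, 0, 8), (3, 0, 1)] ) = 2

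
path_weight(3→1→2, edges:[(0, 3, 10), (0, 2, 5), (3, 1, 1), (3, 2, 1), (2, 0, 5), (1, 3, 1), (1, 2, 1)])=w(3→1)=1 + w(1→2)=1
= 2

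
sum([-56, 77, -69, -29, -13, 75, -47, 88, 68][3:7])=-14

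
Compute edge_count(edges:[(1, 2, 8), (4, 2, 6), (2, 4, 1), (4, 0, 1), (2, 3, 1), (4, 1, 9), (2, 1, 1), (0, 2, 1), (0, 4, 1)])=9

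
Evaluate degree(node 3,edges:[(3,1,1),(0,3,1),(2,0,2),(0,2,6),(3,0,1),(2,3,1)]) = incident: (3,1), (0,3), (3,0), (2,3)
= 4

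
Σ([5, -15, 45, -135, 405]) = 5 + -15 + 45 + -135 + 405
= 305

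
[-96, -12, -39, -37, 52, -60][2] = -39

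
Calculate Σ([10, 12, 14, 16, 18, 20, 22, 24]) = 136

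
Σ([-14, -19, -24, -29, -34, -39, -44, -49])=(-14) + (-19) + (-24) + (-29) + (-34) + (-39) + (-44) + (-49)
= -252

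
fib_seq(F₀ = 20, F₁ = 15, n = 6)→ F_2 = F_1 + F_0 = 35
F_3 = F_2 + F_1 = 50
F_4 = F_3 + F_2 = 85
...
= [20, 15, 35, 50, 85, 135]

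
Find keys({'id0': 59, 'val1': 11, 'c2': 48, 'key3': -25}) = ['id0', 'val1', 'c2', 'key3']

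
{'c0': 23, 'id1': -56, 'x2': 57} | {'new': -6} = {'c0': 23, 'id1': -56, 'x2': 57, 'new': -6}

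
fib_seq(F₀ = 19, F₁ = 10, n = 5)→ F_2 = F_1 + F_0 = 29
F_3 = F_2 + F_1 = 39
F_4 = F_3 + F_2 = 68
= [19, 10, 29, 39, 68]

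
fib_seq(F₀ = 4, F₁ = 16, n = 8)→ [4, 16, 20, 36, 56, 92, 148, 240]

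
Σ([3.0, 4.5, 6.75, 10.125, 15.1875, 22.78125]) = 3.0 + 4.5 + 6.75 + 10.125 + 15.1875 + 22.78125
= 62.34375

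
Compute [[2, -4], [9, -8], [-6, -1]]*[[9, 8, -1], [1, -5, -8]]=C[0][0] = (2)*(9) + (-4)*(1) = 14
C[0][1] = (2)*(8) + (-4)*(-5) = 36
C[0][2] = (2)*(-1) + (-4)*(-8) = 30
C[1][0] = (9)*(9) + (-8)*(1) = 73
C[1][1] = (9)*(8) + (-8)*(-5) = 112
C[1][2] = (9)*(-1) + (-8)*(-8) = 55
... (3 more cells)
= [[14, 36, 30], [73, 112, 55], [-55, -43, 14]]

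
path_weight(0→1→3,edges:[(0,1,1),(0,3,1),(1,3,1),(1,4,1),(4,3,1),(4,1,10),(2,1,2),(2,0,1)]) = w(0→1)=1 + w(1→3)=1
= 2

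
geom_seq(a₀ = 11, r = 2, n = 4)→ a_0 = 11*2^0 = 11
a_1 = 11*2^1 = 22
a_2 = 11*2^2 = 44
...
= [11, 22, 44, 88]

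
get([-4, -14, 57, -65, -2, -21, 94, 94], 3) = -65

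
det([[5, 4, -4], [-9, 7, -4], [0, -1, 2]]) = (1)*(5)*det([[7, -4], [-1, 2]]) + (-1)*(4)*det([[-9, -4], [0, 2]]) + (1)*(-4)*det([[-9, 7], [0, -1]])
= 50 + 72 + -36
= 86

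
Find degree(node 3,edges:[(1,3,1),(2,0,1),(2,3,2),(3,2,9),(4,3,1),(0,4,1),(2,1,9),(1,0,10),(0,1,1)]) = incident: (1,3), (2,3), (3,2), (4,3)
= 4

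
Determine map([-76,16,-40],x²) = [5776, 256, 1600]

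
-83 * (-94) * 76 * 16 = 9487232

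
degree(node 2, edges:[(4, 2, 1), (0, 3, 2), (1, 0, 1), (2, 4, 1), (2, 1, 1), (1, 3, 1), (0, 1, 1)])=3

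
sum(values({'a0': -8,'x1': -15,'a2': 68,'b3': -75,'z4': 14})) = (-8) + (-15) + 68 + (-75) + 14
= -16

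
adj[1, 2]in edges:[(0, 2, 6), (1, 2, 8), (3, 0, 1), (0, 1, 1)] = 8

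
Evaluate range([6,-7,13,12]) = 20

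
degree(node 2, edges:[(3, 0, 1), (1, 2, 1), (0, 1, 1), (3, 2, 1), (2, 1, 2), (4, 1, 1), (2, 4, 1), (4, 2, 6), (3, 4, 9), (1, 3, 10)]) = 5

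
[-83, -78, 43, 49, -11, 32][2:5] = [43, 49, -11]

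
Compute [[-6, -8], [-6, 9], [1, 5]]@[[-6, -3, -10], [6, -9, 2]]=C[0][0] = (-6)*(-6) + (-8)*(6) = -12
C[0][1] = (-6)*(-3) + (-8)*(-9) = 90
C[0][2] = (-6)*(-10) + (-8)*(2) = 44
C[1][0] = (-6)*(-6) + (9)*(6) = 90
C[1][1] = (-6)*(-3) + (9)*(-9) = -63
C[1][2] = (-6)*(-10) + (9)*(2) = 78
... (3 more cells)
= [[-12, 90, 44], [90, -63, 78], [24, -48, 0]]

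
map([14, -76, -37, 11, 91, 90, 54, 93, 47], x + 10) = [24, -66, -27, 21, 101, 100, 64, 103, 57]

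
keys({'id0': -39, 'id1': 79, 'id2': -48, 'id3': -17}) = ['id0', 'id1', 'id2', 'id3']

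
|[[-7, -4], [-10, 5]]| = -75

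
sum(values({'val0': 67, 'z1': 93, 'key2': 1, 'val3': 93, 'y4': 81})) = 335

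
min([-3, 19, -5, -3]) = -5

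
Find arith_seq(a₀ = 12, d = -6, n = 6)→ [12, 6, 0, -6, -12, -18]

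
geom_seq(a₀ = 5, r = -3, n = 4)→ a_0 = 5*(-3)^0 = 5
a_1 = 5*(-3)^1 = -15
a_2 = 5*(-3)^2 = 45
...
= [5, -15, 45, -135]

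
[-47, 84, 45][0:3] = [-47, 84, 45]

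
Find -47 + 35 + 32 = 20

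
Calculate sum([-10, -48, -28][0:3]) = slice → [-10, -48, -28]
(-10) + (-48) + (-28)
= -86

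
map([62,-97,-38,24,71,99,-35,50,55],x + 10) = 62+10=72, -97+10=-87, -38+10=-28, 24+10=34, 71+10=81, 99+10=109, -35+10=-25, 50+10=60, 55+10=65
= [72, -87, -28, 34, 81, 109, -25, 60, 65]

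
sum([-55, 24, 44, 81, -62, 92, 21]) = 145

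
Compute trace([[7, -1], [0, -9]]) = diagonal: 7 + (-9)
= -2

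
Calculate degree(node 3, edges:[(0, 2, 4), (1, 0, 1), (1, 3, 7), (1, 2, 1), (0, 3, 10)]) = 2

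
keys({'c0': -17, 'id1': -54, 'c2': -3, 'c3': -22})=['c0', 'id1', 'c2', 'c3']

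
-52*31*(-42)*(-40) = -2708160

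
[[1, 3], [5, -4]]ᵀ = [[1, 5], [3, -4]]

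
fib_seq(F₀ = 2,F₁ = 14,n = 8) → [2, 14, 16, 30, 46, 76, 122, 198]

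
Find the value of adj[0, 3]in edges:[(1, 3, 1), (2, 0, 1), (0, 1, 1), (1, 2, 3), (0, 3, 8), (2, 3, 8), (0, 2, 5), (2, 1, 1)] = 8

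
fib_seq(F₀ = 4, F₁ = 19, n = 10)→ [4, 19, 23, 42, 65, 107, 172, 279, 451, 730]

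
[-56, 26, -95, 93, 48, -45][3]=93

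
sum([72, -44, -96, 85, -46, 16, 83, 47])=117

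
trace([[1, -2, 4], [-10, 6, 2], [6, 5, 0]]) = 7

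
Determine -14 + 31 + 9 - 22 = 4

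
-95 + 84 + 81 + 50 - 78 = 42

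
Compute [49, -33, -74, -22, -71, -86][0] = 49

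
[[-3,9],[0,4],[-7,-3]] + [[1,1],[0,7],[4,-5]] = [[-2, 10], [0, 11], [-3, -8]]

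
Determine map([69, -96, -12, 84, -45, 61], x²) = (69)²=4761, (-96)²=9216, (-12)²=144, (84)²=7056, (-45)²=2025, (61)²=3721
= [4761, 9216, 144, 7056, 2025, 3721]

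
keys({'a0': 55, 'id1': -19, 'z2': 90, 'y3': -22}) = ['a0', 'id1', 'z2', 'y3']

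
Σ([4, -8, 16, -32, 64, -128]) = -84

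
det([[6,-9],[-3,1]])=-21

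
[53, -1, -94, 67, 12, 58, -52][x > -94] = keep x where x > -94: 53✓, -1✓, -94✗, 67✓, 12✓, 58✓, -52✓
= [53, -1, 67, 12, 58, -52]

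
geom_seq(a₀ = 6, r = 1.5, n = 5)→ a_0 = 6*1.5^0 = 6.0
a_1 = 6*1.5^1 = 9.0
a_2 = 6*1.5^2 = 13.5
...
= [6.0, 9.0, 13.5, 20.25, 30.375]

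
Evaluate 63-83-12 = -32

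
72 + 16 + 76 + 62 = 226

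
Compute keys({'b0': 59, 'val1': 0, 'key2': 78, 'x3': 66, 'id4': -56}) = ['b0', 'val1', 'key2', 'x3', 'id4']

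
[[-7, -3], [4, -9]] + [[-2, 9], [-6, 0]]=[[-9, 6], [-2, -9]]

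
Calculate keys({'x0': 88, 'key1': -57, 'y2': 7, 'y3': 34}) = ['x0', 'key1', 'y2', 'y3']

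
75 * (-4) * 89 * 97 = -2589900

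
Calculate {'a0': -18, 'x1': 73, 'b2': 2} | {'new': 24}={'a0': -18, 'x1': 73, 'b2': 2, 'new': 24}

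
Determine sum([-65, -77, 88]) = (-65) + (-77) + 88
= -54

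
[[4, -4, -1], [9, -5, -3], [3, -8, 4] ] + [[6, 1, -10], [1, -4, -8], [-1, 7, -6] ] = [[10, -3, -11], [10, -9, -11], [2, -1, -2]]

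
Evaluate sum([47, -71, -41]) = -65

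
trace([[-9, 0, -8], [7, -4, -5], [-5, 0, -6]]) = -19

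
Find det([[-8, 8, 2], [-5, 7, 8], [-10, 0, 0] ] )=-500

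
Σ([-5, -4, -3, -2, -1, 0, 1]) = (-5) + (-4) + (-3) + (-2) + (-1) + 0 + 1
= -14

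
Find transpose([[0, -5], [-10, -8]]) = [[0, -10], [-5, -8]]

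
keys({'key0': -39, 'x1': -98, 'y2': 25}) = ['key0', 'x1', 'y2']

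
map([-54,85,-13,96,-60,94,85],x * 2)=-54*2=-108, 85*2=170, -13*2=-26, 96*2=192, -60*2=-120, 94*2=188, 85*2=170
= [-108, 170, -26, 192, -120, 188, 170]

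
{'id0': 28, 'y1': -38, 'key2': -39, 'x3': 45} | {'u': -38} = {'id0': 28, 'y1': -38, 'key2': -39, 'x3': 45, 'u': -38}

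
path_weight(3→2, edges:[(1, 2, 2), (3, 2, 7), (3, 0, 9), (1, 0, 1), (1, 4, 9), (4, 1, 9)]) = w(3→2)=7
= 7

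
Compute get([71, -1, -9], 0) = 71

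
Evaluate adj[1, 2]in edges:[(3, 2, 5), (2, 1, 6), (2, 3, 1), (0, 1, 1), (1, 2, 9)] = 9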